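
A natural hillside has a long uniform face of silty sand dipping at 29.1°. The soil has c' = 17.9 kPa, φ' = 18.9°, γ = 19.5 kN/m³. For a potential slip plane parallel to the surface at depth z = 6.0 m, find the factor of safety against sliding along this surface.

FS = 0.98

For an infinite slope with a slip plane parallel to the surface (no pore pressure): FS = [c' + γz cos²β tanφ'] / [γz sinβ cosβ].
γz = 19.5·6.0 = 117.00 kN/m²
Numerator = 17.9 + 117.00·cos²29.1°·tan18.9° = 17.9 + 117.00·0.7635·0.3424 = 48.483 kPa
Denominator = 117.00·sin29.1°·cos29.1° = 117.00·0.4863·0.8738 = 49.719 kPa
FS = 48.483 / 49.719 = 0.975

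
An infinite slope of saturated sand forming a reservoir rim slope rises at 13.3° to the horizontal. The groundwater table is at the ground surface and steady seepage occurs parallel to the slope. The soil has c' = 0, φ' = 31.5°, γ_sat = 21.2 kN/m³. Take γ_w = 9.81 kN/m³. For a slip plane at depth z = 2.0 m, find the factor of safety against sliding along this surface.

FS = 1.39

With seepage parallel to the slope and the water table at the surface, the effective normal stress on the slip plane uses the buoyant unit weight γ' = γ_sat − γ_w while the driving shear stress uses γ_sat:
FS = [c' + γ' z cos²β tanφ'] / [γ_sat z sinβ cosβ]
(For c' = 0 this reduces to FS = (γ'/γ_sat)·tanφ'/tanβ.)
γ' = 21.2 − 9.81 = 11.39 kN/m³
Numerator = 0.0 + 11.39·2.0·cos²13.3°·tan31.5° = 0.0 + 11.39·2.0·0.9471·0.6128 = 13.221 kPa
Denominator = 21.2·2.0·sin13.3°·cos13.3° = 21.2·2.0·0.2300·0.9732 = 9.492 kPa
FS = 13.221 / 9.492 = 1.393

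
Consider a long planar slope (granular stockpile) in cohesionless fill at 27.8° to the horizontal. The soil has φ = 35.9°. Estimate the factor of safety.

FS = 1.37

For a dry cohesionless infinite slope the factor of safety is FS = tanφ / tanβ.
FS = tan35.9° / tan27.8° = 0.7239 / 0.5272 = 1.373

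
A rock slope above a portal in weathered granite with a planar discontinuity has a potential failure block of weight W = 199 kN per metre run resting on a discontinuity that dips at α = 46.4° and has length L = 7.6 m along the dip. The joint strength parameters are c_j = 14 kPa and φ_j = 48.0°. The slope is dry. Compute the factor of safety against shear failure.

Resolving the block weight along and normal to the plane and applying the Mohr–Coulomb strength on the joint:
N' = W cosα = 199·cos46.4° = 137.2 kN/m
Driving force T = W sinα = 199·sin46.4° = 144.1 kN/m
Resisting force R = c_j·L + N'·tanφ_j = 14·7.6 + 137.2·tan48.0° = 106.4 + 152.4 = 258.8 kN/m
FS = R / T = 258.8 / 144.1 = 1.796

FS = 1.80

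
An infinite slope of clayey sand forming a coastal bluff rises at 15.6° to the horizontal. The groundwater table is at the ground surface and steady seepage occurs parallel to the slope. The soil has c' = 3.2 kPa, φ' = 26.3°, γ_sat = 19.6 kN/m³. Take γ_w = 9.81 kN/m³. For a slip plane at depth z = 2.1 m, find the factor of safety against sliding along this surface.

With seepage parallel to the slope and the water table at the surface, the effective normal stress on the slip plane uses the buoyant unit weight γ' = γ_sat − γ_w while the driving shear stress uses γ_sat:
FS = [c' + γ' z cos²β tanφ'] / [γ_sat z sinβ cosβ]
γ' = 19.6 − 9.81 = 9.79 kN/m³
Numerator = 3.2 + 9.79·2.1·cos²15.6°·tan26.3° = 3.2 + 9.79·2.1·0.9277·0.4942 = 12.626 kPa
Denominator = 19.6·2.1·sin15.6°·cos15.6° = 19.6·2.1·0.2689·0.9632 = 10.661 kPa
FS = 12.626 / 10.661 = 1.184

FS = 1.18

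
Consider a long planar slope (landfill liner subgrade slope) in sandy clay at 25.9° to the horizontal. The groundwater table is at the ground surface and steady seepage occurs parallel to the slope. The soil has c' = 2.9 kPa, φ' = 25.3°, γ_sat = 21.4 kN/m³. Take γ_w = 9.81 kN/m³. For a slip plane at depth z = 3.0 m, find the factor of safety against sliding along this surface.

FS = 0.64

With seepage parallel to the slope and the water table at the surface, the effective normal stress on the slip plane uses the buoyant unit weight γ' = γ_sat − γ_w while the driving shear stress uses γ_sat:
FS = [c' + γ' z cos²β tanφ'] / [γ_sat z sinβ cosβ]
γ' = 21.4 − 9.81 = 11.59 kN/m³
Numerator = 2.9 + 11.59·3.0·cos²25.9°·tan25.3° = 2.9 + 11.59·3.0·0.8092·0.4727 = 16.200 kPa
Denominator = 21.4·3.0·sin25.9°·cos25.9° = 21.4·3.0·0.4368·0.8996 = 25.226 kPa
FS = 16.200 / 25.226 = 0.642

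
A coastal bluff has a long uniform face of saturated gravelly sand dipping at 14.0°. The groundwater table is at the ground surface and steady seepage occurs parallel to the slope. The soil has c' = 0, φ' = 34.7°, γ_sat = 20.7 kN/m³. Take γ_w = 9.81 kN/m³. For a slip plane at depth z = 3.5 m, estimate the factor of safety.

FS = 1.46

With seepage parallel to the slope and the water table at the surface, the effective normal stress on the slip plane uses the buoyant unit weight γ' = γ_sat − γ_w while the driving shear stress uses γ_sat:
FS = [c' + γ' z cos²β tanφ'] / [γ_sat z sinβ cosβ]
(For c' = 0 this reduces to FS = (γ'/γ_sat)·tanφ'/tanβ.)
γ' = 20.7 − 9.81 = 10.89 kN/m³
Numerator = 0.0 + 10.89·3.5·cos²14.0°·tan34.7° = 0.0 + 10.89·3.5·0.9415·0.6924 = 24.847 kPa
Denominator = 20.7·3.5·sin14.0°·cos14.0° = 20.7·3.5·0.2419·0.9703 = 17.007 kPa
FS = 24.847 / 17.007 = 1.461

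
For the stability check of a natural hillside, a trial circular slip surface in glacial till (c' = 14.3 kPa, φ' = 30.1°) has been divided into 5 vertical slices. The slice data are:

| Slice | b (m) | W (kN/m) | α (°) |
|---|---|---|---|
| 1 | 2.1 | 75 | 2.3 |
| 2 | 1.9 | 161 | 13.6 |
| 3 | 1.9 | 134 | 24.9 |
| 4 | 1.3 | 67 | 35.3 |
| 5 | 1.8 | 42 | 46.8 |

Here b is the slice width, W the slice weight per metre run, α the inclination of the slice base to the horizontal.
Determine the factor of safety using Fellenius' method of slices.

FS = 2.41

Ordinary method of slices: FS = Σ[c'·Δl_i + (W_i cosα_i)·tanφ'] / Σ W_i sinα_i, with Δl_i = b_i / cosα_i.
Slice 1: Δl = 2.1/cos2.3° = 2.102 m; N'_1 = 75·cos2.3° = 74.9; c'Δl = 30.05; W sinα = 3.0
Slice 2: Δl = 1.9/cos13.6° = 1.955 m; N'_2 = 161·cos13.6° = 156.5; c'Δl = 27.95; W sinα = 37.9
Slice 3: Δl = 1.9/cos24.9° = 2.095 m; N'_3 = 134·cos24.9° = 121.5; c'Δl = 29.95; W sinα = 56.4
Slice 4: Δl = 1.3/cos35.3° = 1.593 m; N'_4 = 67·cos35.3° = 54.7; c'Δl = 22.78; W sinα = 38.7
Slice 5: Δl = 1.8/cos46.8° = 2.629 m; N'_5 = 42·cos46.8° = 28.8; c'Δl = 37.60; W sinα = 30.6
Σc'Δl = 148.3 kN/m; ΣN' = 436.4 kN/m; ΣW sinα = 166.6 kN/m
Resisting = 148.3 + 436.4·tan30.1° = 148.3 + 253.0 = 401.3 kN/m
FS = 401.3 / 166.6 = 2.409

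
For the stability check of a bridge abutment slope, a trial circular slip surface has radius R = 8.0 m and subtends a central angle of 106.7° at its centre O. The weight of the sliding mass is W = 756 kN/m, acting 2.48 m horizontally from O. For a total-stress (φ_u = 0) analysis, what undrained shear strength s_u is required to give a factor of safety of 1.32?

FS = s_u·L_a·R / (W·d), so s_u = FS·W·d / (L_a·R).
Arc length L_a = R·θ = 8.0·(106.7°·π/180) = 8.0·1.8623 = 14.90 m
s_u = 1.32·756·2.48 / (14.90·8.0) = 2474.8 / 119.19 = 20.76 kPa

s_u = 20.8 kPa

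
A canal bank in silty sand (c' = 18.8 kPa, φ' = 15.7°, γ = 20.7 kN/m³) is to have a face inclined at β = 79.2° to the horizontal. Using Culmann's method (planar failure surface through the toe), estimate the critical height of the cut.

H_c = 6.20 m

Culmann's analysis gives the critical failure plane at α_cr = (β + φ')/2 = (79.2 + 15.7)/2 = 47.5°, and the critical height
H_c = (4c'/γ) · sinβ cosφ' / [1 − cos(β − φ')]
    = (4·18.8/20.7) · sin79.2°·cos15.7° / [1 − cos(63.5°)]
    = 3.633 · 0.9823·0.9627 / [1 − 0.4462]
    = 3.633 · 0.9456 / 0.5538
    = 6.20 m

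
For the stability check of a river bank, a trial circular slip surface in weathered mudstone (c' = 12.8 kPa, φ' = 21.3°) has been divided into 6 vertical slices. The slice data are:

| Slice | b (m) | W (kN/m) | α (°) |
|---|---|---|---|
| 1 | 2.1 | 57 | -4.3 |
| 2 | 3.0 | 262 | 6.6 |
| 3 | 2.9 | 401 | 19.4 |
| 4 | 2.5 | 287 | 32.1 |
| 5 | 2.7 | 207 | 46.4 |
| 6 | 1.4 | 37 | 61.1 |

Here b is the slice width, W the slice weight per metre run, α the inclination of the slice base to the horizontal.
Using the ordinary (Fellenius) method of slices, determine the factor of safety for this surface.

Ordinary method of slices: FS = Σ[c'·Δl_i + (W_i cosα_i)·tanφ'] / Σ W_i sinα_i, with Δl_i = b_i / cosα_i.
Slice 1: Δl = 2.1/cos(-4.3°) = 2.106 m; N'_1 = 57·cos(-4.3°) = 56.8; c'Δl = 26.96; W sinα = -4.3
Slice 2: Δl = 3.0/cos6.6° = 3.020 m; N'_2 = 262·cos6.6° = 260.3; c'Δl = 38.66; W sinα = 30.1
Slice 3: Δl = 2.9/cos19.4° = 3.075 m; N'_3 = 401·cos19.4° = 378.2; c'Δl = 39.35; W sinα = 133.2
Slice 4: Δl = 2.5/cos32.1° = 2.951 m; N'_4 = 287·cos32.1° = 243.1; c'Δl = 37.77; W sinα = 152.5
Slice 5: Δl = 2.7/cos46.4° = 3.915 m; N'_5 = 207·cos46.4° = 142.8; c'Δl = 50.11; W sinα = 149.9
Slice 6: Δl = 1.4/cos61.1° = 2.897 m; N'_6 = 37·cos61.1° = 17.9; c'Δl = 37.08; W sinα = 32.4
Σc'Δl = 229.9 kN/m; ΣN' = 1099.1 kN/m; ΣW sinα = 493.8 kN/m
Resisting = 229.9 + 1099.1·tan21.3° = 229.9 + 428.5 = 658.5 kN/m
FS = 658.5 / 493.8 = 1.333

FS = 1.33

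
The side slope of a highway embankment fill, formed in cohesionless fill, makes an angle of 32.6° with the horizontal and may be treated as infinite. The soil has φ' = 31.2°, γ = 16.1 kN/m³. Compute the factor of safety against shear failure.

For a dry cohesionless infinite slope the factor of safety is FS = tanφ' / tanβ.
FS = tan31.2° / tan32.6° = 0.6056 / 0.6395 = 0.947

FS = 0.95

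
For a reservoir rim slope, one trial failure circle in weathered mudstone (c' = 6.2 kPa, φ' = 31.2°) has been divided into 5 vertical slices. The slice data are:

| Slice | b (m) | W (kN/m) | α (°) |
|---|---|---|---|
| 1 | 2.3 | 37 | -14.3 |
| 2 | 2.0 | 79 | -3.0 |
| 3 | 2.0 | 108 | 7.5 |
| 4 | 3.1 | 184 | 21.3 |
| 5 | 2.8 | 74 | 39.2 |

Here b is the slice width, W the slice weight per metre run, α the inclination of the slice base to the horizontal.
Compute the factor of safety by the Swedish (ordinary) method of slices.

FS = 3.11

Ordinary method of slices: FS = Σ[c'·Δl_i + (W_i cosα_i)·tanφ'] / Σ W_i sinα_i, with Δl_i = b_i / cosα_i.
Slice 1: Δl = 2.3/cos(-14.3°) = 2.374 m; N'_1 = 37·cos(-14.3°) = 35.9; c'Δl = 14.72; W sinα = -9.1
Slice 2: Δl = 2.0/cos(-3.0°) = 2.003 m; N'_2 = 79·cos(-3.0°) = 78.9; c'Δl = 12.42; W sinα = -4.1
Slice 3: Δl = 2.0/cos7.5° = 2.017 m; N'_3 = 108·cos7.5° = 107.1; c'Δl = 12.51; W sinα = 14.1
Slice 4: Δl = 3.1/cos21.3° = 3.327 m; N'_4 = 184·cos21.3° = 171.4; c'Δl = 20.63; W sinα = 66.8
Slice 5: Δl = 2.8/cos39.2° = 3.613 m; N'_5 = 74·cos39.2° = 57.3; c'Δl = 22.40; W sinα = 46.8
Σc'Δl = 82.7 kN/m; ΣN' = 450.6 kN/m; ΣW sinα = 114.4 kN/m
Resisting = 82.7 + 450.6·tan31.2° = 82.7 + 272.9 = 355.6 kN/m
FS = 355.6 / 114.4 = 3.107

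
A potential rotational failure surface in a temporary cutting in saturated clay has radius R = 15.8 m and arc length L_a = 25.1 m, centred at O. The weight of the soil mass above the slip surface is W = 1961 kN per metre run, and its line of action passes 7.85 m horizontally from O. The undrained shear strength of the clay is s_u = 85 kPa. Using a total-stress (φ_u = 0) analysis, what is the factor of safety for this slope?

FS = 2.19

Taking moments about the centre O, the resisting moment is provided by the undrained shear strength acting along the arc:
M_R = s_u·L_a·R = 85·25.10·15.8 = 33709.3 kN·m/m
M_D = W·d = 1961·7.85 = 15393.8 kN·m/m
FS = M_R / M_D = 33709.3 / 15393.8 = 2.190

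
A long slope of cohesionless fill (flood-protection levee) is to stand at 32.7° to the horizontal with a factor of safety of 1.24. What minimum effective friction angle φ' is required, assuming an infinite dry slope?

FS = tanφ'/tanβ ⇒ tanφ' = FS · tanβ = 1.24 · tan32.7° = 0.7961
φ' = arctan(0.7961) = 38.52°

φ' = 38.5°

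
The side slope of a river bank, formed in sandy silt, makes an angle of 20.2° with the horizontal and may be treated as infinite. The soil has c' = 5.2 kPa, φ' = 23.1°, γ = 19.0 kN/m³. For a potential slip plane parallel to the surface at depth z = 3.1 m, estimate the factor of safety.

For an infinite slope with a slip plane parallel to the surface (no pore pressure): FS = [c' + γz cos²β tanφ'] / [γz sinβ cosβ].
γz = 19.0·3.1 = 58.90 kN/m²
Numerator = 5.2 + 58.90·cos²20.2°·tan23.1° = 5.2 + 58.90·0.8808·0.4265 = 27.328 kPa
Denominator = 58.90·sin20.2°·cos20.2° = 58.90·0.3453·0.9385 = 19.087 kPa
FS = 27.328 / 19.087 = 1.432

FS = 1.43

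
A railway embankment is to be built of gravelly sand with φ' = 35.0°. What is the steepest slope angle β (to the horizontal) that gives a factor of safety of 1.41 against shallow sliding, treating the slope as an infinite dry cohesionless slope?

For an infinite dry cohesionless slope FS = tanφ'/tanβ, so tanβ = tanφ' / FS.
tanβ = tan35.0° / 1.41 = 0.7002 / 1.41 = 0.4966
β = arctan(0.4966) = 26.41°

β = 26.4°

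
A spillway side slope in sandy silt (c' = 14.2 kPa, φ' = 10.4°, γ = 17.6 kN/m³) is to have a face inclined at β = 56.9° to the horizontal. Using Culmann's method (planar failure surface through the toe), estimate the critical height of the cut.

Culmann's analysis gives the critical failure plane at α_cr = (β + φ')/2 = (56.9 + 10.4)/2 = 33.6°, and the critical height
H_c = (4c'/γ) · sinβ cosφ' / [1 − cos(β − φ')]
    = (4·14.2/17.6) · sin56.9°·cos10.4° / [1 − cos(46.5°)]
    = 3.227 · 0.8377·0.9836 / [1 − 0.6884]
    = 3.227 · 0.8240 / 0.3116
    = 8.53 m

H_c = 8.53 m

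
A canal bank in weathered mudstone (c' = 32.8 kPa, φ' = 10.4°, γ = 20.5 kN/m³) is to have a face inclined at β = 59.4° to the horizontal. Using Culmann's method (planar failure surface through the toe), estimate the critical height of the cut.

H_c = 15.75 m

Culmann's analysis gives the critical failure plane at α_cr = (β + φ')/2 = (59.4 + 10.4)/2 = 34.9°, and the critical height
H_c = (4c'/γ) · sinβ cosφ' / [1 − cos(β − φ')]
    = (4·32.8/20.5) · sin59.4°·cos10.4° / [1 − cos(49.0°)]
    = 6.400 · 0.8607·0.9836 / [1 − 0.6561]
    = 6.400 · 0.8466 / 0.3439
    = 15.75 m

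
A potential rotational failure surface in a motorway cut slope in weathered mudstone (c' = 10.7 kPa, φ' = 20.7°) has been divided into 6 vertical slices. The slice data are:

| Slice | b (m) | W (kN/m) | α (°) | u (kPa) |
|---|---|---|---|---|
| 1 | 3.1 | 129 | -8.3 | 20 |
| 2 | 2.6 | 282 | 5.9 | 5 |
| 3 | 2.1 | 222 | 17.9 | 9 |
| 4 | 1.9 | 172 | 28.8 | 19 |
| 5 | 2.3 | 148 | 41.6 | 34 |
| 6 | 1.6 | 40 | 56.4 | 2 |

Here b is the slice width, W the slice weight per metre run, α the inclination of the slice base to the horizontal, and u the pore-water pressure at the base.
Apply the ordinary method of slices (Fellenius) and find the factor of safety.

Ordinary method of slices: FS = Σ[c'·Δl_i + (W_i cosα_i − u_i·Δl_i)·tanφ'] / Σ W_i sinα_i, with Δl_i = b_i / cosα_i.
Slice 1: Δl = 3.1/cos(-8.3°) = 3.133 m; N'_1 = 129·cos(-8.3°) − 20·3.133 = 65.0; c'Δl = 33.52; W sinα = -18.6
Slice 2: Δl = 2.6/cos5.9° = 2.614 m; N'_2 = 282·cos5.9° − 5·2.614 = 267.4; c'Δl = 27.97; W sinα = 29.0
Slice 3: Δl = 2.1/cos17.9° = 2.207 m; N'_3 = 222·cos17.9° − 9·2.207 = 191.4; c'Δl = 23.61; W sinα = 68.2
Slice 4: Δl = 1.9/cos28.8° = 2.168 m; N'_4 = 172·cos28.8° − 19·2.168 = 109.5; c'Δl = 23.20; W sinα = 82.9
Slice 5: Δl = 2.3/cos41.6° = 3.076 m; N'_5 = 148·cos41.6° − 34·3.076 = 6.1; c'Δl = 32.91; W sinα = 98.3
Slice 6: Δl = 1.6/cos56.4° = 2.891 m; N'_6 = 40·cos56.4° − 2·2.891 = 16.4; c'Δl = 30.94; W sinα = 33.3
Σc'Δl = 172.1 kN/m; ΣN' = 655.8 kN/m; ΣW sinα = 293.0 kN/m
Resisting = 172.1 + 655.8·tan20.7° = 172.1 + 247.8 = 420.0 kN/m
FS = 420.0 / 293.0 = 1.433

FS = 1.43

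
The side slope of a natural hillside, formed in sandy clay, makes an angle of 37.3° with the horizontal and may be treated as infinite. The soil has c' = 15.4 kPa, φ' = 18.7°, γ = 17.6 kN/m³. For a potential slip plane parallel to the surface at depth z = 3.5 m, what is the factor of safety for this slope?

For an infinite slope with a slip plane parallel to the surface (no pore pressure): FS = [c' + γz cos²β tanφ'] / [γz sinβ cosβ].
γz = 17.6·3.5 = 61.60 kN/m²
Numerator = 15.4 + 61.60·cos²37.3°·tan18.7° = 15.4 + 61.60·0.6328·0.3385 = 28.594 kPa
Denominator = 61.60·sin37.3°·cos37.3° = 61.60·0.6060·0.7955 = 29.694 kPa
FS = 28.594 / 29.694 = 0.963

FS = 0.96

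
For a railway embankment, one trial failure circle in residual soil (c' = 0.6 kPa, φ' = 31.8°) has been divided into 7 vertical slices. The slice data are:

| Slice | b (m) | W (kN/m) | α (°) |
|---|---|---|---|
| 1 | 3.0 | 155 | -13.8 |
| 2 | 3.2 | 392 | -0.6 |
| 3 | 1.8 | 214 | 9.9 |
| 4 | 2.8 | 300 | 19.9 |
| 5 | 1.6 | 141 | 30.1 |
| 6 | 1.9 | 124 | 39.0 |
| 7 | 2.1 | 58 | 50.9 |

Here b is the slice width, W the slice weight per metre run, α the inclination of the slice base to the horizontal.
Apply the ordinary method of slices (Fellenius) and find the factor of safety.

FS = 2.78

Ordinary method of slices: FS = Σ[c'·Δl_i + (W_i cosα_i)·tanφ'] / Σ W_i sinα_i, with Δl_i = b_i / cosα_i.
Slice 1: Δl = 3.0/cos(-13.8°) = 3.089 m; N'_1 = 155·cos(-13.8°) = 150.5; c'Δl = 1.85; W sinα = -37.0
Slice 2: Δl = 3.2/cos(-0.6°) = 3.200 m; N'_2 = 392·cos(-0.6°) = 392.0; c'Δl = 1.92; W sinα = -4.1
Slice 3: Δl = 1.8/cos9.9° = 1.827 m; N'_3 = 214·cos9.9° = 210.8; c'Δl = 1.10; W sinα = 36.8
Slice 4: Δl = 2.8/cos19.9° = 2.978 m; N'_4 = 300·cos19.9° = 282.1; c'Δl = 1.79; W sinα = 102.1
Slice 5: Δl = 1.6/cos30.1° = 1.849 m; N'_5 = 141·cos30.1° = 122.0; c'Δl = 1.11; W sinα = 70.7
Slice 6: Δl = 1.9/cos39.0° = 2.445 m; N'_6 = 124·cos39.0° = 96.4; c'Δl = 1.47; W sinα = 78.0
Slice 7: Δl = 2.1/cos50.9° = 3.330 m; N'_7 = 58·cos50.9° = 36.6; c'Δl = 2.00; W sinα = 45.0
Σc'Δl = 11.2 kN/m; ΣN' = 1290.3 kN/m; ΣW sinα = 291.6 kN/m
Resisting = 11.2 + 1290.3·tan31.8° = 11.2 + 800.0 = 811.3 kN/m
FS = 811.3 / 291.6 = 2.782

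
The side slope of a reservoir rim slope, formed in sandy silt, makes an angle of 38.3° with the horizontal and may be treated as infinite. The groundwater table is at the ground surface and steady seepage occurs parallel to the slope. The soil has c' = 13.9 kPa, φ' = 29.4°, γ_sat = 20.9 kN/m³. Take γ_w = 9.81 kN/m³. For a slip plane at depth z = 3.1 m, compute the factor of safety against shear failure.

FS = 0.82

With seepage parallel to the slope and the water table at the surface, the effective normal stress on the slip plane uses the buoyant unit weight γ' = γ_sat − γ_w while the driving shear stress uses γ_sat:
FS = [c' + γ' z cos²β tanφ'] / [γ_sat z sinβ cosβ]
γ' = 20.9 − 9.81 = 11.09 kN/m³
Numerator = 13.9 + 11.09·3.1·cos²38.3°·tan29.4° = 13.9 + 11.09·3.1·0.6159·0.5635 = 25.830 kPa
Denominator = 20.9·3.1·sin38.3°·cos38.3° = 20.9·3.1·0.6198·0.7848 = 31.513 kPa
FS = 25.830 / 31.513 = 0.820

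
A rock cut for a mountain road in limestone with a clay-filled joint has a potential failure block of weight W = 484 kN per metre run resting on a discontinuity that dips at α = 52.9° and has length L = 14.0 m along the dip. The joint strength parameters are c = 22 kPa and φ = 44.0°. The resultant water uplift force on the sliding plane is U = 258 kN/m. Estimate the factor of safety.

Resolving the block weight along and normal to the plane and applying the Mohr–Coulomb strength on the joint:
N' = W cosα − U = 484·cos52.9° − 258 = 34.0 kN/m
Driving force T = W sinα = 484·sin52.9° = 386.0 kN/m
Resisting force R = c·L + N'·tanφ = 22·14.0 + 34.0·tan44.0° = 308.0 + 32.8 = 340.8 kN/m
FS = R / T = 340.8 / 386.0 = 0.883

FS = 0.88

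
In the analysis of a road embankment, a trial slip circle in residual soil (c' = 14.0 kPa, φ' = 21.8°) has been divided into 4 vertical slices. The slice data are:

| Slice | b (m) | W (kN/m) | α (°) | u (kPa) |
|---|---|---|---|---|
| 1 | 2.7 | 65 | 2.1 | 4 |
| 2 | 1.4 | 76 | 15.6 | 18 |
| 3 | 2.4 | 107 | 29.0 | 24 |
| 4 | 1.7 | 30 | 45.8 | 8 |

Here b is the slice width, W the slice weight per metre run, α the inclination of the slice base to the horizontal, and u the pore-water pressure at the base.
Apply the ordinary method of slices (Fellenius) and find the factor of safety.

Ordinary method of slices: FS = Σ[c'·Δl_i + (W_i cosα_i − u_i·Δl_i)·tanφ'] / Σ W_i sinα_i, with Δl_i = b_i / cosα_i.
Slice 1: Δl = 2.7/cos2.1° = 2.702 m; N'_1 = 65·cos2.1° − 4·2.702 = 54.1; c'Δl = 37.83; W sinα = 2.4
Slice 2: Δl = 1.4/cos15.6° = 1.454 m; N'_2 = 76·cos15.6° − 18·1.454 = 47.0; c'Δl = 20.35; W sinα = 20.4
Slice 3: Δl = 2.4/cos29.0° = 2.744 m; N'_3 = 107·cos29.0° − 24·2.744 = 27.7; c'Δl = 38.42; W sinα = 51.9
Slice 4: Δl = 1.7/cos45.8° = 2.438 m; N'_4 = 30·cos45.8° − 8·2.438 = 1.4; c'Δl = 34.14; W sinα = 21.5
Σc'Δl = 130.7 kN/m; ΣN' = 130.3 kN/m; ΣW sinα = 96.2 kN/m
Resisting = 130.7 + 130.3·tan21.8° = 130.7 + 52.1 = 182.9 kN/m
FS = 182.9 / 96.2 = 1.901

FS = 1.90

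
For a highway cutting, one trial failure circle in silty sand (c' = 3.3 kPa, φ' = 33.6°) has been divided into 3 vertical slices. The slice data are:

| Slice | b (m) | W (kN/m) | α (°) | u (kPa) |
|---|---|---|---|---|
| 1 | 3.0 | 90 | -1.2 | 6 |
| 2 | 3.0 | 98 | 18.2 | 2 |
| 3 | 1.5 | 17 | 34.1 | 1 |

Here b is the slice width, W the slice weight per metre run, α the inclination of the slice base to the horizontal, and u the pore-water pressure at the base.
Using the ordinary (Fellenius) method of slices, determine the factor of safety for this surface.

Ordinary method of slices: FS = Σ[c'·Δl_i + (W_i cosα_i − u_i·Δl_i)·tanφ'] / Σ W_i sinα_i, with Δl_i = b_i / cosα_i.
Slice 1: Δl = 3.0/cos(-1.2°) = 3.001 m; N'_1 = 90·cos(-1.2°) − 6·3.001 = 72.0; c'Δl = 9.90; W sinα = -1.9
Slice 2: Δl = 3.0/cos18.2° = 3.158 m; N'_2 = 98·cos18.2° − 2·3.158 = 86.8; c'Δl = 10.42; W sinα = 30.6
Slice 3: Δl = 1.5/cos34.1° = 1.811 m; N'_3 = 17·cos34.1° − 1·1.811 = 12.3; c'Δl = 5.98; W sinα = 9.5
Σc'Δl = 26.3 kN/m; ΣN' = 171.0 kN/m; ΣW sinα = 38.3 kN/m
Resisting = 26.3 + 171.0·tan33.6° = 26.3 + 113.6 = 139.9 kN/m
FS = 139.9 / 38.3 = 3.658

FS = 3.66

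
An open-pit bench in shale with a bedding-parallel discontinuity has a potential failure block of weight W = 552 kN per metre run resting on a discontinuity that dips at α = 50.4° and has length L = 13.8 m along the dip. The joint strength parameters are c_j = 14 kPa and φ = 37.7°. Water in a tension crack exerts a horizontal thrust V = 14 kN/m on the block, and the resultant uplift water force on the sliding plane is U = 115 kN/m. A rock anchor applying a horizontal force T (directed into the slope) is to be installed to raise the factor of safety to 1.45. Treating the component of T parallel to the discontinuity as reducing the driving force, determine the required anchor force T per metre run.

Resolving forces along and normal to the sliding plane, with the horizontal anchor force T adding T·sinα to the effective normal force and T·cosα acting up the plane against the driving force:
FS = [c_jL + (W cosα − U − V sinα + T sinα) tanφ] / [W sinα + V cosα − T cosα]
Without the anchor: N' = 226.1 kN/m, driving T_d = 434.2 kN/m, resisting R = 14·13.8 + 226.1·tan37.7° = 367.9 kN/m, FS = 0.85.
Setting FS = 1.45 and solving for T:
1.45·(434.2 − T cos50.4°) = 367.9 + T sin50.4°·tan37.7°
T·(sin50.4°·tan37.7° + 1.45·cos50.4°) = 1.45·434.2 − 367.9
T·(0.7705·0.7729 + 1.45·0.6374) = 629.7 − 367.9 = 261.7
T·1.5198 = 261.7
T = 172.2 kN/m

T = 172 kN/m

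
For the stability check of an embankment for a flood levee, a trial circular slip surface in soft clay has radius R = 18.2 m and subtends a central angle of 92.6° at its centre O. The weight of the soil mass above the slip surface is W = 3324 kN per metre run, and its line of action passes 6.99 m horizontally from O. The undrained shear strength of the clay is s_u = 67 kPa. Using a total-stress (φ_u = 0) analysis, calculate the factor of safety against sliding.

FS = 1.54

Taking moments about the centre O, the resisting moment is provided by the undrained shear strength acting along the arc:
Arc length L_a = R·θ = 18.2·(92.6°·π/180) = 18.2·1.6162 = 29.41 m
M_R = s_u·L_a·R = 67·29.41·18.2 = 35867.9 kN·m/m
M_D = W·d = 3324·6.99 = 23234.8 kN·m/m
FS = M_R / M_D = 35867.9 / 23234.8 = 1.544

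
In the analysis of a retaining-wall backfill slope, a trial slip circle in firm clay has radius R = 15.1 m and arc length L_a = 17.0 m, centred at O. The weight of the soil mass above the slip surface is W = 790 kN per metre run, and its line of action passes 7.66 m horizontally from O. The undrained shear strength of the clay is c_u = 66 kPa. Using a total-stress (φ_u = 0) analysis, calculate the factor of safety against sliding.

FS = 2.80

Taking moments about the centre O, the resisting moment is provided by the undrained shear strength acting along the arc:
M_R = c_u·L_a·R = 66·17.00·15.1 = 16942.2 kN·m/m
M_D = W·d = 790·7.66 = 6051.4 kN·m/m
FS = M_R / M_D = 16942.2 / 6051.4 = 2.800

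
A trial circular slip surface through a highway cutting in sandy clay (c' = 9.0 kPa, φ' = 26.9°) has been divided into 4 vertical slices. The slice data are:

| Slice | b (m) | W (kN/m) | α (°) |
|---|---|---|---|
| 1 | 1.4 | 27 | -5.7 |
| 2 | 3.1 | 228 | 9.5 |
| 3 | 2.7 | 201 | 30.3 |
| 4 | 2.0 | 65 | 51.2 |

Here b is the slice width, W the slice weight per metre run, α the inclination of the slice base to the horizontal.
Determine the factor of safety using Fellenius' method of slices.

Ordinary method of slices: FS = Σ[c'·Δl_i + (W_i cosα_i)·tanφ'] / Σ W_i sinα_i, with Δl_i = b_i / cosα_i.
Slice 1: Δl = 1.4/cos(-5.7°) = 1.407 m; N'_1 = 27·cos(-5.7°) = 26.9; c'Δl = 12.66; W sinα = -2.7
Slice 2: Δl = 3.1/cos9.5° = 3.143 m; N'_2 = 228·cos9.5° = 224.9; c'Δl = 28.29; W sinα = 37.6
Slice 3: Δl = 2.7/cos30.3° = 3.127 m; N'_3 = 201·cos30.3° = 173.5; c'Δl = 28.14; W sinα = 101.4
Slice 4: Δl = 2.0/cos51.2° = 3.192 m; N'_4 = 65·cos51.2° = 40.7; c'Δl = 28.73; W sinα = 50.7
Σc'Δl = 97.8 kN/m; ΣN' = 466.0 kN/m; ΣW sinα = 187.0 kN/m
Resisting = 97.8 + 466.0·tan26.9° = 97.8 + 236.4 = 334.2 kN/m
FS = 334.2 / 187.0 = 1.787

FS = 1.79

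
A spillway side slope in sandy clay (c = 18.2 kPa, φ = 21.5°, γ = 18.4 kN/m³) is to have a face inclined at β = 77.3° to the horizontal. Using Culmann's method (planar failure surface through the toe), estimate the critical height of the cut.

Culmann's analysis gives the critical failure plane at α_cr = (β + φ)/2 = (77.3 + 21.5)/2 = 49.4°, and the critical height
H_c = (4c/γ) · sinβ cosφ / [1 − cos(β − φ)]
    = (4·18.2/18.4) · sin77.3°·cos21.5° / [1 − cos(55.8°)]
    = 3.957 · 0.9755·0.9304 / [1 − 0.5621]
    = 3.957 · 0.9077 / 0.4379
    = 8.20 m

H_c = 8.20 m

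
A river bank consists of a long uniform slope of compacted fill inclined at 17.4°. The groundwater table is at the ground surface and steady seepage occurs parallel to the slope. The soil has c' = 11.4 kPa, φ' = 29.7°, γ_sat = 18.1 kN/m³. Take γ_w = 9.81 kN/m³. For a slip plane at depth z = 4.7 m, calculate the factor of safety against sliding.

FS = 1.30

With seepage parallel to the slope and the water table at the surface, the effective normal stress on the slip plane uses the buoyant unit weight γ' = γ_sat − γ_w while the driving shear stress uses γ_sat:
FS = [c' + γ' z cos²β tanφ'] / [γ_sat z sinβ cosβ]
γ' = 18.1 − 9.81 = 8.29 kN/m³
Numerator = 11.4 + 8.29·4.7·cos²17.4°·tan29.7° = 11.4 + 8.29·4.7·0.9106·0.5704 = 31.637 kPa
Denominator = 18.1·4.7·sin17.4°·cos17.4° = 18.1·4.7·0.2990·0.9542 = 24.275 kPa
FS = 31.637 / 24.275 = 1.303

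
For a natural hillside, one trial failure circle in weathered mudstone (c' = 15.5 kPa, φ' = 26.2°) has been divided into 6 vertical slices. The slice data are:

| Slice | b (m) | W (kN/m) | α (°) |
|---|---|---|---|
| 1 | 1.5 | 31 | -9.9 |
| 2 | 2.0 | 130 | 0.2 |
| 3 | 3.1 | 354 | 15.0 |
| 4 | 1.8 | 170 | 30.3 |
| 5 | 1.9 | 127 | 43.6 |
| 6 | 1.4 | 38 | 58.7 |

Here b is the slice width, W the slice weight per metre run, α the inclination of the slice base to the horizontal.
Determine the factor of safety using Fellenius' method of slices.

FS = 2.03

Ordinary method of slices: FS = Σ[c'·Δl_i + (W_i cosα_i)·tanφ'] / Σ W_i sinα_i, with Δl_i = b_i / cosα_i.
Slice 1: Δl = 1.5/cos(-9.9°) = 1.523 m; N'_1 = 31·cos(-9.9°) = 30.5; c'Δl = 23.60; W sinα = -5.3
Slice 2: Δl = 2.0/cos0.2° = 2.000 m; N'_2 = 130·cos0.2° = 130.0; c'Δl = 31.00; W sinα = 0.5
Slice 3: Δl = 3.1/cos15.0° = 3.209 m; N'_3 = 354·cos15.0° = 341.9; c'Δl = 49.75; W sinα = 91.6
Slice 4: Δl = 1.8/cos30.3° = 2.085 m; N'_4 = 170·cos30.3° = 146.8; c'Δl = 32.31; W sinα = 85.8
Slice 5: Δl = 1.9/cos43.6° = 2.624 m; N'_5 = 127·cos43.6° = 92.0; c'Δl = 40.67; W sinα = 87.6
Slice 6: Δl = 1.4/cos58.7° = 2.695 m; N'_6 = 38·cos58.7° = 19.7; c'Δl = 41.77; W sinα = 32.5
Σc'Δl = 219.1 kN/m; ΣN' = 761.0 kN/m; ΣW sinα = 292.6 kN/m
Resisting = 219.1 + 761.0·tan26.2° = 219.1 + 374.4 = 593.5 kN/m
FS = 593.5 / 292.6 = 2.029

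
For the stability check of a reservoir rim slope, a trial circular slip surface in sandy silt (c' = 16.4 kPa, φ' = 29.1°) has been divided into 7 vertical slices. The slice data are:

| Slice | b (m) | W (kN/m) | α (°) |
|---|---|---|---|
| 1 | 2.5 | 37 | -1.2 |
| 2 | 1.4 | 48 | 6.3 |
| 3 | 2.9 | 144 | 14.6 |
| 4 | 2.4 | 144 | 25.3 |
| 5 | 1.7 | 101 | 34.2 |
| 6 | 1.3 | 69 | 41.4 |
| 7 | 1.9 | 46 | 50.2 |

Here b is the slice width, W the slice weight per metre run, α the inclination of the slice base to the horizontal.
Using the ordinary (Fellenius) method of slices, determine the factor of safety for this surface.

Ordinary method of slices: FS = Σ[c'·Δl_i + (W_i cosα_i)·tanφ'] / Σ W_i sinα_i, with Δl_i = b_i / cosα_i.
Slice 1: Δl = 2.5/cos(-1.2°) = 2.501 m; N'_1 = 37·cos(-1.2°) = 37.0; c'Δl = 41.01; W sinα = -0.8
Slice 2: Δl = 1.4/cos6.3° = 1.409 m; N'_2 = 48·cos6.3° = 47.7; c'Δl = 23.10; W sinα = 5.3
Slice 3: Δl = 2.9/cos14.6° = 2.997 m; N'_3 = 144·cos14.6° = 139.4; c'Δl = 49.15; W sinα = 36.3
Slice 4: Δl = 2.4/cos25.3° = 2.655 m; N'_4 = 144·cos25.3° = 130.2; c'Δl = 43.54; W sinα = 61.5
Slice 5: Δl = 1.7/cos34.2° = 2.055 m; N'_5 = 101·cos34.2° = 83.5; c'Δl = 33.71; W sinα = 56.8
Slice 6: Δl = 1.3/cos41.4° = 1.733 m; N'_6 = 69·cos41.4° = 51.8; c'Δl = 28.42; W sinα = 45.6
Slice 7: Δl = 1.9/cos50.2° = 2.968 m; N'_7 = 46·cos50.2° = 29.4; c'Δl = 48.68; W sinα = 35.3
Σc'Δl = 267.6 kN/m; ΣN' = 519.0 kN/m; ΣW sinα = 240.1 kN/m
Resisting = 267.6 + 519.0·tan29.1° = 267.6 + 288.9 = 556.5 kN/m
FS = 556.5 / 240.1 = 2.318

FS = 2.32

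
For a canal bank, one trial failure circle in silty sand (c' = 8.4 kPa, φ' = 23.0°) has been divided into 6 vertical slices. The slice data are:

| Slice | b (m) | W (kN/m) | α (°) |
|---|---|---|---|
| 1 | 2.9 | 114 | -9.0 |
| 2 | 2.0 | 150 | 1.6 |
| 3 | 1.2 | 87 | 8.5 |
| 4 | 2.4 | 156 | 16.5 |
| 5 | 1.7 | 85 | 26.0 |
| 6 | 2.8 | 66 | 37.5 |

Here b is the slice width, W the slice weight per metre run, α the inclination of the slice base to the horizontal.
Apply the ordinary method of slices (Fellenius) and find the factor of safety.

FS = 3.18

Ordinary method of slices: FS = Σ[c'·Δl_i + (W_i cosα_i)·tanφ'] / Σ W_i sinα_i, with Δl_i = b_i / cosα_i.
Slice 1: Δl = 2.9/cos(-9.0°) = 2.936 m; N'_1 = 114·cos(-9.0°) = 112.6; c'Δl = 24.66; W sinα = -17.8
Slice 2: Δl = 2.0/cos1.6° = 2.001 m; N'_2 = 150·cos1.6° = 149.9; c'Δl = 16.81; W sinα = 4.2
Slice 3: Δl = 1.2/cos8.5° = 1.213 m; N'_3 = 87·cos8.5° = 86.0; c'Δl = 10.19; W sinα = 12.9
Slice 4: Δl = 2.4/cos16.5° = 2.503 m; N'_4 = 156·cos16.5° = 149.6; c'Δl = 21.03; W sinα = 44.3
Slice 5: Δl = 1.7/cos26.0° = 1.891 m; N'_5 = 85·cos26.0° = 76.4; c'Δl = 15.89; W sinα = 37.3
Slice 6: Δl = 2.8/cos37.5° = 3.529 m; N'_6 = 66·cos37.5° = 52.4; c'Δl = 29.65; W sinα = 40.2
Σc'Δl = 118.2 kN/m; ΣN' = 626.9 kN/m; ΣW sinα = 121.0 kN/m
Resisting = 118.2 + 626.9·tan23.0° = 118.2 + 266.1 = 384.3 kN/m
FS = 384.3 / 121.0 = 3.177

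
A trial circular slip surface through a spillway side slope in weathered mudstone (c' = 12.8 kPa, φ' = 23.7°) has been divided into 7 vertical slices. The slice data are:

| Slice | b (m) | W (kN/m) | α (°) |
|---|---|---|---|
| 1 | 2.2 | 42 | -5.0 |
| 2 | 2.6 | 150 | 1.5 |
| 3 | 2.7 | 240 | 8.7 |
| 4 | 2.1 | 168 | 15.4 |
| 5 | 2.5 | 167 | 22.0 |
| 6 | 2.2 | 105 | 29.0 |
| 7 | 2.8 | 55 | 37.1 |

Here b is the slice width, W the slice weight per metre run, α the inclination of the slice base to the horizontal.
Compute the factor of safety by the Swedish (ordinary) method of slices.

Ordinary method of slices: FS = Σ[c'·Δl_i + (W_i cosα_i)·tanφ'] / Σ W_i sinα_i, with Δl_i = b_i / cosα_i.
Slice 1: Δl = 2.2/cos(-5.0°) = 2.208 m; N'_1 = 42·cos(-5.0°) = 41.8; c'Δl = 28.27; W sinα = -3.7
Slice 2: Δl = 2.6/cos1.5° = 2.601 m; N'_2 = 150·cos1.5° = 149.9; c'Δl = 33.29; W sinα = 3.9
Slice 3: Δl = 2.7/cos8.7° = 2.731 m; N'_3 = 240·cos8.7° = 237.2; c'Δl = 34.96; W sinα = 36.3
Slice 4: Δl = 2.1/cos15.4° = 2.178 m; N'_4 = 168·cos15.4° = 162.0; c'Δl = 27.88; W sinα = 44.6
Slice 5: Δl = 2.5/cos22.0° = 2.696 m; N'_5 = 167·cos22.0° = 154.8; c'Δl = 34.51; W sinα = 62.6
Slice 6: Δl = 2.2/cos29.0° = 2.515 m; N'_6 = 105·cos29.0° = 91.8; c'Δl = 32.20; W sinα = 50.9
Slice 7: Δl = 2.8/cos37.1° = 3.511 m; N'_7 = 55·cos37.1° = 43.9; c'Δl = 44.94; W sinα = 33.2
Σc'Δl = 236.0 kN/m; ΣN' = 881.5 kN/m; ΣW sinα = 227.8 kN/m
Resisting = 236.0 + 881.5·tan23.7° = 236.0 + 387.0 = 623.0 kN/m
FS = 623.0 / 227.8 = 2.735

FS = 2.73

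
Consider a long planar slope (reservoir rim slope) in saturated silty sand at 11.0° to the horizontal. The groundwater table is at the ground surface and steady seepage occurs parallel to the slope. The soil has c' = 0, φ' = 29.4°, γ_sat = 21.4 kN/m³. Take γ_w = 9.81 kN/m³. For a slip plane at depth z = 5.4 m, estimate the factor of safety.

FS = 1.57

With seepage parallel to the slope and the water table at the surface, the effective normal stress on the slip plane uses the buoyant unit weight γ' = γ_sat − γ_w while the driving shear stress uses γ_sat:
FS = [c' + γ' z cos²β tanφ'] / [γ_sat z sinβ cosβ]
(For c' = 0 this reduces to FS = (γ'/γ_sat)·tanφ'/tanβ.)
γ' = 21.4 − 9.81 = 11.59 kN/m³
Numerator = 0.0 + 11.59·5.4·cos²11.0°·tan29.4° = 0.0 + 11.59·5.4·0.9636·0.5635 = 33.981 kPa
Denominator = 21.4·5.4·sin11.0°·cos11.0° = 21.4·5.4·0.1908·0.9816 = 21.645 kPa
FS = 33.981 / 21.645 = 1.570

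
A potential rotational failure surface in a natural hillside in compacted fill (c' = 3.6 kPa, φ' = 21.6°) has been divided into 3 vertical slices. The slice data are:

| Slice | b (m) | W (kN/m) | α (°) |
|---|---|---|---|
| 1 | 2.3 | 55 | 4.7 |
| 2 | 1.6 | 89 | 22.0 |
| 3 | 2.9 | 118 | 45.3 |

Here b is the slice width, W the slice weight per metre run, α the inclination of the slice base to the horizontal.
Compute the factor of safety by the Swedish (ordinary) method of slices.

Ordinary method of slices: FS = Σ[c'·Δl_i + (W_i cosα_i)·tanφ'] / Σ W_i sinα_i, with Δl_i = b_i / cosα_i.
Slice 1: Δl = 2.3/cos4.7° = 2.308 m; N'_1 = 55·cos4.7° = 54.8; c'Δl = 8.31; W sinα = 4.5
Slice 2: Δl = 1.6/cos22.0° = 1.726 m; N'_2 = 89·cos22.0° = 82.5; c'Δl = 6.21; W sinα = 33.3
Slice 3: Δl = 2.9/cos45.3° = 4.123 m; N'_3 = 118·cos45.3° = 83.0; c'Δl = 14.84; W sinα = 83.9
Σc'Δl = 29.4 kN/m; ΣN' = 220.3 kN/m; ΣW sinα = 121.7 kN/m
Resisting = 29.4 + 220.3·tan21.6° = 29.4 + 87.2 = 116.6 kN/m
FS = 116.6 / 121.7 = 0.958

FS = 0.96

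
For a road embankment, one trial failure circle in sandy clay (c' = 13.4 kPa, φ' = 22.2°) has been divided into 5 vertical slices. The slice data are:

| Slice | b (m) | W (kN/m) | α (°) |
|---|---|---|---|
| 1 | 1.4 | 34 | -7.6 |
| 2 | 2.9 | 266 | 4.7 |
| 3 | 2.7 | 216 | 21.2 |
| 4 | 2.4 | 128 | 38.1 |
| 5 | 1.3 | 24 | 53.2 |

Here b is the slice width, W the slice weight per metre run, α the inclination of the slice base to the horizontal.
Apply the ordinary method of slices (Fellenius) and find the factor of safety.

Ordinary method of slices: FS = Σ[c'·Δl_i + (W_i cosα_i)·tanφ'] / Σ W_i sinα_i, with Δl_i = b_i / cosα_i.
Slice 1: Δl = 1.4/cos(-7.6°) = 1.412 m; N'_1 = 34·cos(-7.6°) = 33.7; c'Δl = 18.93; W sinα = -4.5
Slice 2: Δl = 2.9/cos4.7° = 2.910 m; N'_2 = 266·cos4.7° = 265.1; c'Δl = 38.99; W sinα = 21.8
Slice 3: Δl = 2.7/cos21.2° = 2.896 m; N'_3 = 216·cos21.2° = 201.4; c'Δl = 38.81; W sinα = 78.1
Slice 4: Δl = 2.4/cos38.1° = 3.050 m; N'_4 = 128·cos38.1° = 100.7; c'Δl = 40.87; W sinα = 79.0
Slice 5: Δl = 1.3/cos53.2° = 2.170 m; N'_5 = 24·cos53.2° = 14.4; c'Δl = 29.08; W sinα = 19.2
Σc'Δl = 166.7 kN/m; ΣN' = 615.3 kN/m; ΣW sinα = 193.6 kN/m
Resisting = 166.7 + 615.3·tan22.2° = 166.7 + 251.1 = 417.8 kN/m
FS = 417.8 / 193.6 = 2.158

FS = 2.16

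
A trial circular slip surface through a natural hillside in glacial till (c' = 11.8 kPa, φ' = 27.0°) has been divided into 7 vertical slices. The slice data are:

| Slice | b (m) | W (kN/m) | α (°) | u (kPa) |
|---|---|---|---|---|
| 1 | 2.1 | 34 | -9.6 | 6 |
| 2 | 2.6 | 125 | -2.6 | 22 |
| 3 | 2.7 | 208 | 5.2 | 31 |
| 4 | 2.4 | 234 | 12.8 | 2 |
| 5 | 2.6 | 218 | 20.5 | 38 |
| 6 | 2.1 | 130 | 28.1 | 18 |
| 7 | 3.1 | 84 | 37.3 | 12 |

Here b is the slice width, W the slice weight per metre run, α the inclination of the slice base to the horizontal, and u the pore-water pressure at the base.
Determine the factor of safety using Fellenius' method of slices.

FS = 2.19

Ordinary method of slices: FS = Σ[c'·Δl_i + (W_i cosα_i − u_i·Δl_i)·tanφ'] / Σ W_i sinα_i, with Δl_i = b_i / cosα_i.
Slice 1: Δl = 2.1/cos(-9.6°) = 2.130 m; N'_1 = 34·cos(-9.6°) − 6·2.130 = 20.7; c'Δl = 25.13; W sinα = -5.7
Slice 2: Δl = 2.6/cos(-2.6°) = 2.603 m; N'_2 = 125·cos(-2.6°) − 22·2.603 = 67.6; c'Δl = 30.71; W sinα = -5.7
Slice 3: Δl = 2.7/cos5.2° = 2.711 m; N'_3 = 208·cos5.2° − 31·2.711 = 123.1; c'Δl = 31.99; W sinα = 18.9
Slice 4: Δl = 2.4/cos12.8° = 2.461 m; N'_4 = 234·cos12.8° − 2·2.461 = 223.3; c'Δl = 29.04; W sinα = 51.8
Slice 5: Δl = 2.6/cos20.5° = 2.776 m; N'_5 = 218·cos20.5° − 38·2.776 = 98.7; c'Δl = 32.75; W sinα = 76.3
Slice 6: Δl = 2.1/cos28.1° = 2.381 m; N'_6 = 130·cos28.1° − 18·2.381 = 71.8; c'Δl = 28.09; W sinα = 61.2
Slice 7: Δl = 3.1/cos37.3° = 3.897 m; N'_7 = 84·cos37.3° − 12·3.897 = 20.1; c'Δl = 45.99; W sinα = 50.9
Σc'Δl = 223.7 kN/m; ΣN' = 625.3 kN/m; ΣW sinα = 247.8 kN/m
Resisting = 223.7 + 625.3·tan27.0° = 223.7 + 318.6 = 542.3 kN/m
FS = 542.3 / 247.8 = 2.188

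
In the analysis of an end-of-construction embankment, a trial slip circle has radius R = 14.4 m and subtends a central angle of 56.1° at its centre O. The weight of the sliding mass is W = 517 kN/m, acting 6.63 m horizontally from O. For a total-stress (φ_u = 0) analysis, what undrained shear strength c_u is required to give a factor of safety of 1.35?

FS = c_u·L_a·R / (W·d), so c_u = FS·W·d / (L_a·R).
Arc length L_a = R·θ = 14.4·(56.1°·π/180) = 14.4·0.9791 = 14.10 m
c_u = 1.35·517·6.63 / (14.10·14.4) = 4627.4 / 203.03 = 22.79 kPa

c_u = 22.8 kPa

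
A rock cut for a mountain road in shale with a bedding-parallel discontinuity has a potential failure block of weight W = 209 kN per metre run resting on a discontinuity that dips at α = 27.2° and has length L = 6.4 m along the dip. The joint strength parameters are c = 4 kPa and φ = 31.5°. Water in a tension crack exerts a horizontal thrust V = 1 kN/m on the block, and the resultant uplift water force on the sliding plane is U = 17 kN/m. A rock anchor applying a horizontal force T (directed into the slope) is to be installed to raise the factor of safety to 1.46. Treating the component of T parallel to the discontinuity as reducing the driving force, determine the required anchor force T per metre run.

Resolving forces along and normal to the sliding plane, with the horizontal anchor force T adding T·sinα to the effective normal force and T·cosα acting up the plane against the driving force:
FS = [cL + (W cosα − U − V sinα + T sinα) tanφ] / [W sinα + V cosα − T cosα]
Without the anchor: N' = 168.4 kN/m, driving T_d = 96.4 kN/m, resisting R = 4·6.4 + 168.4·tan31.5° = 128.8 kN/m, FS = 1.34.
Setting FS = 1.46 and solving for T:
1.46·(96.4 − T cos27.2°) = 128.8 + T sin27.2°·tan31.5°
T·(sin27.2°·tan31.5° + 1.46·cos27.2°) = 1.46·96.4 − 128.8
T·(0.4571·0.6128 + 1.46·0.8894) = 140.8 − 128.8 = 12.0
T·1.5787 = 12.0
T = 7.6 kN/m

T = 8 kN/m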